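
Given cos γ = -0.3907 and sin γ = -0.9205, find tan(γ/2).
tan(γ/2) = sin γ / (1 + cos γ) = -1.511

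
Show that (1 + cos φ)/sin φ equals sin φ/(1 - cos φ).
RHS = sin φ(1 + cos φ) / ((1 - cos φ)(1 + cos φ)) = sin φ(1 + cos φ) / (1 - cos²φ) = sin φ(1 + cos φ) / sin²φ = (1 + cos φ)/sin φ = LHS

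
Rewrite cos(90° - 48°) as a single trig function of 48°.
cos(90° - 48°) = sin(48°)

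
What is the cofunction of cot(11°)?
cot(11°) = tan(90° - 11°) = tan(79°)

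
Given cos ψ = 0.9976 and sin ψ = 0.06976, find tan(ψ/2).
tan(ψ/2) = sin ψ / (1 + cos ψ) = 0.03492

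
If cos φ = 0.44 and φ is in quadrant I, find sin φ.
sin φ = 0.898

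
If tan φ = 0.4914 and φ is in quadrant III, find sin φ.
sin φ = -0.441 (using tan²φ + 1 = sec²φ)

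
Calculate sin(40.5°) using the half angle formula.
sin(40.5°) = √((1 - cos 81°)/2) = 0.6494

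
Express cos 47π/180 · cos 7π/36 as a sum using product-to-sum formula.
cos 47π/180 cos 7π/36 = (1/2)[cos(47π/180-7π/36) + cos(47π/180+7π/36)]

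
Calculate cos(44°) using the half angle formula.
cos(44°) = √((1 + cos 88°)/2) = 0.7193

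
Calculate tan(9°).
tan(9°) = 0.1584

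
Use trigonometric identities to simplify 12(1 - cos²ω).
12(1 - cos²ω) = 12(sin²ω) (using Pythagorean identity)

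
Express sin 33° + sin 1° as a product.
sin 33° + sin 1° = 2 sin(17°) cos(16°)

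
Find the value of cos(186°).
cos(186°) = -0.9945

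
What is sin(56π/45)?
sin(56π/45) = -0.6947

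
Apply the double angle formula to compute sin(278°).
sin(278°) = 2 sin 139° cos 139° = -0.9903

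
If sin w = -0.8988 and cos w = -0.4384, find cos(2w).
cos(2w) = cos²w - sin²w = -0.6156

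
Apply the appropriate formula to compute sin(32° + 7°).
sin(32° + 7°) = sin 32° cos 7° + cos 32° sin 7° = 0.6293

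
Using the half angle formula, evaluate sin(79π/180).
sin(79π/180) = √((1 - cos 79π/90)/2) = 0.9816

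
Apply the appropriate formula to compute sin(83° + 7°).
sin(83° + 7°) = sin 83° cos 7° + cos 83° sin 7° = 1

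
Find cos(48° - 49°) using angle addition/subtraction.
cos(48° - 49°) = cos 48° cos 49° + sin 48° sin 49° = 0.9998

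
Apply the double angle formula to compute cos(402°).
cos(402°) = cos²201° - sin²201° = 0.7431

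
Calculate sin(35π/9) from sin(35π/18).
sin(35π/9) = 2 sin 35π/18 cos 35π/18 = -0.342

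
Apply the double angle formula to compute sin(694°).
sin(694°) = 2 sin 347° cos 347° = -0.4384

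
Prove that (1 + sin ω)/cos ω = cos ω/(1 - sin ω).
LHS = (1 + sin ω)(1 - sin ω) / (cos ω(1 - sin ω)) = (1 - sin²ω) / (cos ω(1 - sin ω)) = cos²ω / (cos ω(1 - sin ω)) = cos ω/(1 - sin ω) = RHS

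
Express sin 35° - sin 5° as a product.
sin 35° - sin 5° = 2 cos(20°) sin(15°)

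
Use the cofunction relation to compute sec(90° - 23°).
sec(90° - 23°) = csc(23°) = 2.559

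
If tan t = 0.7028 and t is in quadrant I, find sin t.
sin t = 0.575 (using tan²t + 1 = sec²t)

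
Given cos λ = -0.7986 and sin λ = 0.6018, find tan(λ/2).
tan(λ/2) = sin λ / (1 + cos λ) = 2.988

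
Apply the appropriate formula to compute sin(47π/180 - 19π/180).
sin(47π/180 - 19π/180) = sin 47π/180 cos 19π/180 - cos 47π/180 sin 19π/180 = 0.4695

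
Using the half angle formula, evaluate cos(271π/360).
cos(271π/360) = -√((1 + cos 271π/180)/2) = -0.7133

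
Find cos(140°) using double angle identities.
cos(140°) = cos²70° - sin²70° = -0.766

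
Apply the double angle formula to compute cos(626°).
cos(626°) = cos²313° - sin²313° = -0.06976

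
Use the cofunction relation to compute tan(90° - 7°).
tan(90° - 7°) = cot(7°) = 8.144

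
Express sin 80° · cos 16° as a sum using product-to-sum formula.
sin 80° cos 16° = (1/2)[sin(80°+16°) + sin(80°-16°)]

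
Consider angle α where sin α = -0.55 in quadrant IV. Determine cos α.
cos α = √(1 - sin²α) = 0.8352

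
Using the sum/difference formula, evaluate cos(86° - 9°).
cos(86° - 9°) = cos 86° cos 9° + sin 86° sin 9° = 0.225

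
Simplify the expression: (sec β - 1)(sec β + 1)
(sec β - 1)(sec β + 1) = tan²β (using Diff. of squares)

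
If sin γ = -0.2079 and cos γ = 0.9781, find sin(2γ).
sin(2γ) = 2 sin γ cos γ = -0.4067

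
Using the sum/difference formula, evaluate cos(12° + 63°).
cos(12° + 63°) = cos 12° cos 63° - sin 12° sin 63° = (√6-√2)/4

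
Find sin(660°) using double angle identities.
sin(660°) = 2 sin 330° cos 330° = -√3/2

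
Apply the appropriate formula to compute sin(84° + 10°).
sin(84° + 10°) = sin 84° cos 10° + cos 84° sin 10° = 0.9976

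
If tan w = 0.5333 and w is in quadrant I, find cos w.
cos w = 0.8824 (using tan²w + 1 = sec²w)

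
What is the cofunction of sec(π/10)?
sec(π/10) = csc(π/2 - π/10) = csc(2π/5)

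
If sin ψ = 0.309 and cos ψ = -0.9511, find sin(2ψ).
sin(2ψ) = 2 sin ψ cos ψ = -0.5878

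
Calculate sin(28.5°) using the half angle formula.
sin(28.5°) = √((1 - cos 57°)/2) = 0.4772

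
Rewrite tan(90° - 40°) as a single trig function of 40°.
tan(90° - 40°) = cot(40°)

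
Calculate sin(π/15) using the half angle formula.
sin(π/15) = √((1 - cos 2π/15)/2) = 0.2079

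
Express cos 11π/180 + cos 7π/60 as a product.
cos 11π/180 + cos 7π/60 = 2 cos(4π/45) cos(-π/36)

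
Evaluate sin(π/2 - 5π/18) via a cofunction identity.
sin(π/2 - 5π/18) = cos(5π/18) = 0.6428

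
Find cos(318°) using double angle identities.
cos(318°) = cos²159° - sin²159° = 0.7431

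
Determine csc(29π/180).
csc(29π/180) = 2.063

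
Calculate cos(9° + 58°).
cos(9° + 58°) = cos 9° cos 58° - sin 9° sin 58° = 0.3907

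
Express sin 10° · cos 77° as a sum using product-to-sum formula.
sin 10° cos 77° = (1/2)[sin(10°+77°) + sin(10°-77°)]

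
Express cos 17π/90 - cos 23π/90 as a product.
cos 17π/90 - cos 23π/90 = -2 sin(2π/9) sin(-π/30)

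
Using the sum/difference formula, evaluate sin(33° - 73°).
sin(33° - 73°) = sin 33° cos 73° - cos 33° sin 73° = -0.6428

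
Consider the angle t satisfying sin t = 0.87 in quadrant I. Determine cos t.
cos t = √(1 - sin²t) = 0.4931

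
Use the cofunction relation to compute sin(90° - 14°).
sin(90° - 14°) = cos(14°) = 0.9703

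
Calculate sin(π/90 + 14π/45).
sin(π/90 + 14π/45) = sin π/90 cos 14π/45 + cos π/90 sin 14π/45 = 0.848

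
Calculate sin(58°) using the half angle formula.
sin(58°) = √((1 - cos 116°)/2) = 0.848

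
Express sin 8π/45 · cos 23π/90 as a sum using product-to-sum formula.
sin 8π/45 cos 23π/90 = (1/2)[sin(8π/45+23π/90) + sin(8π/45-23π/90)]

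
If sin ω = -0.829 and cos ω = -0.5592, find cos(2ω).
cos(2ω) = cos²ω - sin²ω = -0.3745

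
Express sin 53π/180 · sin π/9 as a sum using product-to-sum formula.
sin 53π/180 sin π/9 = (1/2)[cos(53π/180-π/9) - cos(53π/180+π/9)]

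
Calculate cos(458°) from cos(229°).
cos(458°) = cos²229° - sin²229° = -0.1392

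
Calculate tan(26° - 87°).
tan(26° - 87°) = (tan 26° - tan 87°)/(1 + tan 26° tan 87°) = -1.804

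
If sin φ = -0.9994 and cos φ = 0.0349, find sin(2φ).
sin(2φ) = 2 sin φ cos φ = -0.06976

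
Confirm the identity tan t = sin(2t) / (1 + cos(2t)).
RHS = 2 sin t cos t / (2cos²t) = sin t/cos t = tan t = LHS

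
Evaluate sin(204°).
sin(204°) = -0.4067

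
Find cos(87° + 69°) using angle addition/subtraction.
cos(87° + 69°) = cos 87° cos 69° - sin 87° sin 69° = -0.9135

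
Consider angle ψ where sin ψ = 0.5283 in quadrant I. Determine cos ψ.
cos ψ = √(1 - sin²ψ) = 0.8491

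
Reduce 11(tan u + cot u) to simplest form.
11(tan u + cot u) = 11(sec u csc u) (using Quotient identities)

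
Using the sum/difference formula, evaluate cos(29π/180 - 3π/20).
cos(29π/180 - 3π/20) = cos 29π/180 cos 3π/20 + sin 29π/180 sin 3π/20 = 0.9994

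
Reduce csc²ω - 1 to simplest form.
csc²ω - 1 = cot²ω (using Pythagorean identity)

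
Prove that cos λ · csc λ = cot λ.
LHS = cos λ · (1/sin λ) = cos λ/sin λ = cot λ = RHS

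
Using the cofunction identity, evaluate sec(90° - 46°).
sec(90° - 46°) = csc(46°) = 1.39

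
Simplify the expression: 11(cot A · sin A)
11(cot A · sin A) = 11(cos A) (using Quotient identity)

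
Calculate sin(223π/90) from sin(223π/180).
sin(223π/90) = 2 sin 223π/180 cos 223π/180 = 0.9976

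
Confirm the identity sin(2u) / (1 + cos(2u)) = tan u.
LHS = 2 sin u cos u / (2cos²u) = sin u/cos u = tan u = RHS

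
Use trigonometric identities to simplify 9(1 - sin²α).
9(1 - sin²α) = 9(cos²α) (using Pythagorean identity)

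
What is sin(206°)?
sin(206°) = -0.4384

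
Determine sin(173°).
sin(173°) = 0.1219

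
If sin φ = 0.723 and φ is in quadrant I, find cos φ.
cos φ = 0.6908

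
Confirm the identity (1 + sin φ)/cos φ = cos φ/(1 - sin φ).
LHS = (1 + sin φ)(1 - sin φ) / (cos φ(1 - sin φ)) = (1 - sin²φ) / (cos φ(1 - sin φ)) = cos²φ / (cos φ(1 - sin φ)) = cos φ/(1 - sin φ) = RHS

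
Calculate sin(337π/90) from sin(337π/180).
sin(337π/90) = 2 sin 337π/180 cos 337π/180 = -0.7193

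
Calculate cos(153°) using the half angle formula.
cos(153°) = -√((1 + cos 306°)/2) = -0.891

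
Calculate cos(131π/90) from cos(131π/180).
cos(131π/90) = cos²131π/180 - sin²131π/180 = -0.1392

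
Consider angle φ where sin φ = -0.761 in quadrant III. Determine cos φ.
cos φ = ±√(1 - sin²φ) = -0.6488 (negative in QIII)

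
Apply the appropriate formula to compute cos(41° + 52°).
cos(41° + 52°) = cos 41° cos 52° - sin 41° sin 52° = -0.05234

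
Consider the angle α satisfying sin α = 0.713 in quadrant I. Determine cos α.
cos α = √(1 - sin²α) = 0.7012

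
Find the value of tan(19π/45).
tan(19π/45) = 4.011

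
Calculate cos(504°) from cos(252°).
cos(504°) = cos²252° - sin²252° = -0.809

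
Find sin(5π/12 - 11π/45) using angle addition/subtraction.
sin(5π/12 - 11π/45) = sin 5π/12 cos 11π/45 - cos 5π/12 sin 11π/45 = 0.515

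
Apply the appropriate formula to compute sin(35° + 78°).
sin(35° + 78°) = sin 35° cos 78° + cos 35° sin 78° = 0.9205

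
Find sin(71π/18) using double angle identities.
sin(71π/18) = 2 sin 71π/36 cos 71π/36 = -0.1736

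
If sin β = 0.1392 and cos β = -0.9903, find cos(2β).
cos(2β) = cos²β - sin²β = 0.9613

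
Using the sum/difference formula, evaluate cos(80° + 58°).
cos(80° + 58°) = cos 80° cos 58° - sin 80° sin 58° = -0.7431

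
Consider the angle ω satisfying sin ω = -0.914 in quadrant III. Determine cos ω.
cos ω = ±√(1 - sin²ω) = -0.4057 (negative in QIII)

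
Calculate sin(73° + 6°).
sin(73° + 6°) = sin 73° cos 6° + cos 73° sin 6° = 0.9816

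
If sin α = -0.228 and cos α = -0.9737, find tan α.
tan α = sin α / cos α = 0.2342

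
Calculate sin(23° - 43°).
sin(23° - 43°) = sin 23° cos 43° - cos 23° sin 43° = -0.342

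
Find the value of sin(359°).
sin(359°) = -0.01745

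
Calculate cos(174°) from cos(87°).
cos(174°) = cos²87° - sin²87° = -0.9945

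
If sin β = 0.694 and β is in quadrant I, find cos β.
cos β = 0.72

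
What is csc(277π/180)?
csc(277π/180) = -1.008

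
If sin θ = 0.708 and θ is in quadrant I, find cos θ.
cos θ = 0.7062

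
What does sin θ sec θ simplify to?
sin θ sec θ = tan θ (using Reciprocal + quotient)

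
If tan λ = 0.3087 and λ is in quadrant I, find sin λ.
sin λ = 0.295 (using tan²λ + 1 = sec²λ)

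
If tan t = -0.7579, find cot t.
cot t = 1/tan t = -1.319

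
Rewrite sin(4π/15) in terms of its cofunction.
sin(4π/15) = cos(π/2 - 4π/15) = cos(7π/30)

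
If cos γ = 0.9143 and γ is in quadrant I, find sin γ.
sin γ = 0.405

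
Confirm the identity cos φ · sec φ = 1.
LHS = cos φ · (1/cos φ) = 1 = RHS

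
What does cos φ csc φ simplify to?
cos φ csc φ = cot φ (using Reciprocal + quotient)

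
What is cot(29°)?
cot(29°) = 1.804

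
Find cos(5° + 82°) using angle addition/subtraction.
cos(5° + 82°) = cos 5° cos 82° - sin 5° sin 82° = 0.05234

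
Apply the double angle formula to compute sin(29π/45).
sin(29π/45) = 2 sin 29π/90 cos 29π/90 = 0.8988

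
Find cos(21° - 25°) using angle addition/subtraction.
cos(21° - 25°) = cos 21° cos 25° + sin 21° sin 25° = 0.9976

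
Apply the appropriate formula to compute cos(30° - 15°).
cos(30° - 15°) = cos 30° cos 15° + sin 30° sin 15° = (√6+√2)/4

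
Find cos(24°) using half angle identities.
cos(24°) = √((1 + cos 48°)/2) = 0.9135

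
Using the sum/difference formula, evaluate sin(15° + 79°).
sin(15° + 79°) = sin 15° cos 79° + cos 15° sin 79° = 0.9976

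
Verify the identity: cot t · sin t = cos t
LHS = (cos t/sin t) · sin t = cos t = RHS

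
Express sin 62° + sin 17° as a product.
sin 62° + sin 17° = 2 sin(39.5°) cos(22.5°)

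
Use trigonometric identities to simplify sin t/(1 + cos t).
sin t/(1 + cos t) = tan(t/2) (using Half angle)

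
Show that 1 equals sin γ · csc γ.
RHS = sin γ · (1/sin γ) = 1 = LHS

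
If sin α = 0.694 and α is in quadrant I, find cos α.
cos α = 0.72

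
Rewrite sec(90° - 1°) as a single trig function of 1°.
sec(90° - 1°) = csc(1°)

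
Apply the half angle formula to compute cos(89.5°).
cos(89.5°) = √((1 + cos 179°)/2) = 0.008727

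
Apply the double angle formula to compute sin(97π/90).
sin(97π/90) = 2 sin 97π/180 cos 97π/180 = -0.2419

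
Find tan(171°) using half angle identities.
tan(171°) = sin 342° / (1 + cos 342°) = -0.1584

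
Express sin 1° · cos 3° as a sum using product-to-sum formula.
sin 1° cos 3° = (1/2)[sin(1°+3°) + sin(1°-3°)]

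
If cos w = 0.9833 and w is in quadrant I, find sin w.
sin w = 0.182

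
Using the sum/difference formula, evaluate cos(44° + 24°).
cos(44° + 24°) = cos 44° cos 24° - sin 44° sin 24° = 0.3746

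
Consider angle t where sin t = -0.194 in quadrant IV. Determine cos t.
cos t = √(1 - sin²t) = 0.981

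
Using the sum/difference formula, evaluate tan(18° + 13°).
tan(18° + 13°) = (tan 18° + tan 13°)/(1 - tan 18° tan 13°) = 0.6009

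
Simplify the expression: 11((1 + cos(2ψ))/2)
11((1 + cos(2ψ))/2) = 11(cos²ψ) (using Power reduction)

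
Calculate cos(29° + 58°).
cos(29° + 58°) = cos 29° cos 58° - sin 29° sin 58° = 0.05234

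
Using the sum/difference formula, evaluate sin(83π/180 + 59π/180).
sin(83π/180 + 59π/180) = sin 83π/180 cos 59π/180 + cos 83π/180 sin 59π/180 = 0.6157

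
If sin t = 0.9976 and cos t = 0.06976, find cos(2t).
cos(2t) = cos²t - sin²t = -0.9903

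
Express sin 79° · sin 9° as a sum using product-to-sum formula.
sin 79° sin 9° = (1/2)[cos(79°-9°) - cos(79°+9°)]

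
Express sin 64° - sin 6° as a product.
sin 64° - sin 6° = 2 cos(35°) sin(29°)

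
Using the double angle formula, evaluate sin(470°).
sin(470°) = 2 sin 235° cos 235° = 0.9397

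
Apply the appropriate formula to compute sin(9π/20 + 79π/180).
sin(9π/20 + 79π/180) = sin 9π/20 cos 79π/180 + cos 9π/20 sin 79π/180 = 0.342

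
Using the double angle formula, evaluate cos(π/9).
cos(π/9) = cos²π/18 - sin²π/18 = 0.9397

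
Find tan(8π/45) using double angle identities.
tan(8π/45) = 2 tan 4π/45 / (1 - tan²4π/45) = 0.6249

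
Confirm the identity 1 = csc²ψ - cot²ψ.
RHS = 1/sin²ψ - cos²ψ/sin²ψ = (1 - cos²ψ)/sin²ψ = sin²ψ/sin²ψ = 1 = LHS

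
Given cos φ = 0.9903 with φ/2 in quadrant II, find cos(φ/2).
cos(φ/2) = ±√((1 + cos φ)/2); negative since φ/2 ∈ QII, so cos(φ/2) = -0.9976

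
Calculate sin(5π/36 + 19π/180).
sin(5π/36 + 19π/180) = sin 5π/36 cos 19π/180 + cos 5π/36 sin 19π/180 = 0.6947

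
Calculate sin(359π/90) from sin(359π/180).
sin(359π/90) = 2 sin 359π/180 cos 359π/180 = -0.0349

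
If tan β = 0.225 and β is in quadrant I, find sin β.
sin β = 0.2195 (using tan²β + 1 = sec²β)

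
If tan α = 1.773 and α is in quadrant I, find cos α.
cos α = 0.4913 (using tan²α + 1 = sec²α)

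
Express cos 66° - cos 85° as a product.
cos 66° - cos 85° = -2 sin(75.5°) sin(-9.5°)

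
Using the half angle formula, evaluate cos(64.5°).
cos(64.5°) = √((1 + cos 129°)/2) = 0.4305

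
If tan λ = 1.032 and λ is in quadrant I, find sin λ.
sin λ = 0.7182 (using tan²λ + 1 = sec²λ)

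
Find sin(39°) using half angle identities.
sin(39°) = √((1 - cos 78°)/2) = 0.6293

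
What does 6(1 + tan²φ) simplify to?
6(1 + tan²φ) = 6(sec²φ) (using Pythagorean identity)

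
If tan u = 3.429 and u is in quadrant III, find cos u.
cos u = -0.28 (using tan²u + 1 = sec²u)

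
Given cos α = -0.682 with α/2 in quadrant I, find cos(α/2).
cos(α/2) = ±√((1 + cos α)/2); positive since α/2 ∈ QI, so cos(α/2) = 0.3987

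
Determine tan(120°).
tan(120°) = -√3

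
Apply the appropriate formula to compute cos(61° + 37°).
cos(61° + 37°) = cos 61° cos 37° - sin 61° sin 37° = -0.1392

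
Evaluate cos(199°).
cos(199°) = -0.9455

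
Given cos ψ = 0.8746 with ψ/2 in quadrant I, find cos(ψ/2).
cos(ψ/2) = ±√((1 + cos ψ)/2); positive since ψ/2 ∈ QI, so cos(ψ/2) = 0.9681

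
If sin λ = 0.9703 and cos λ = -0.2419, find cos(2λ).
cos(2λ) = cos²λ - sin²λ = -0.883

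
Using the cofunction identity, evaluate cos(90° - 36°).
cos(90° - 36°) = sin(36°) = 0.5878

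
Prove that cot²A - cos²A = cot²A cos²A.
LHS = cos²A/sin²A - cos²A = cos²A(1/sin²A - 1) = cos²A · (1 - sin²A)/sin²A = cos²A · cos²A/sin²A = cos²A · cot²A = RHS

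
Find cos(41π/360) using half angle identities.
cos(41π/360) = √((1 + cos 41π/180)/2) = 0.9367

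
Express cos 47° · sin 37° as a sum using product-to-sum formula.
cos 47° sin 37° = (1/2)[sin(47°+37°) - sin(47°-37°)]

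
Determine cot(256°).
cot(256°) = 0.2493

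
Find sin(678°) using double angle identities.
sin(678°) = 2 sin 339° cos 339° = -0.6691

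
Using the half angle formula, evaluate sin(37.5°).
sin(37.5°) = √((1 - cos 75°)/2) = 0.6088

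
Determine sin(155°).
sin(155°) = 0.4226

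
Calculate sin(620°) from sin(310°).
sin(620°) = 2 sin 310° cos 310° = -0.9848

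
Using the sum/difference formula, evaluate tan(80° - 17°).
tan(80° - 17°) = (tan 80° - tan 17°)/(1 + tan 80° tan 17°) = 1.963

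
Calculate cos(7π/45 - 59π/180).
cos(7π/45 - 59π/180) = cos 7π/45 cos 59π/180 + sin 7π/45 sin 59π/180 = 0.8572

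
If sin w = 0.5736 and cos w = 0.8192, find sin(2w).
sin(2w) = 2 sin w cos w = 0.9398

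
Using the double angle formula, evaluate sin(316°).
sin(316°) = 2 sin 158° cos 158° = -0.6947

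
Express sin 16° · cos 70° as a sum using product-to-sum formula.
sin 16° cos 70° = (1/2)[sin(16°+70°) + sin(16°-70°)]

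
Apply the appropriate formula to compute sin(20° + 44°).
sin(20° + 44°) = sin 20° cos 44° + cos 20° sin 44° = 0.8988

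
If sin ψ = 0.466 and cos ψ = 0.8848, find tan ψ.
tan ψ = sin ψ / cos ψ = 0.5267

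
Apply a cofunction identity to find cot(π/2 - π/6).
cot(π/2 - π/6) = tan(π/6) = √3/3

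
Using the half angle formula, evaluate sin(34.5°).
sin(34.5°) = √((1 - cos 69°)/2) = 0.5664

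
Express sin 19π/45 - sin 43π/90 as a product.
sin 19π/45 - sin 43π/90 = 2 cos(9π/20) sin(-π/36)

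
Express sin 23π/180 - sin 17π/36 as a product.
sin 23π/180 - sin 17π/36 = 2 cos(3π/10) sin(-31π/180)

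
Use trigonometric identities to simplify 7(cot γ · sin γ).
7(cot γ · sin γ) = 7(cos γ) (using Quotient identity)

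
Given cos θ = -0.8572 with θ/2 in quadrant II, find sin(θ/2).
sin(θ/2) = ±√((1 - cos θ)/2); positive since θ/2 ∈ QII, so sin(θ/2) = 0.9636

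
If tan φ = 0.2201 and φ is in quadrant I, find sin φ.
sin φ = 0.215 (using tan²φ + 1 = sec²φ)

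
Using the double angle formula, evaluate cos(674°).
cos(674°) = cos²337° - sin²337° = 0.6947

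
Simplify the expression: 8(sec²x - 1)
8(sec²x - 1) = 8(tan²x) (using Pythagorean identity)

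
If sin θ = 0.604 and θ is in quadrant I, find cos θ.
cos θ = 0.797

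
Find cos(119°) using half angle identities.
cos(119°) = -√((1 + cos 238°)/2) = -0.4848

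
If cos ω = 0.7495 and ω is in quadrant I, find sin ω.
sin ω = 0.662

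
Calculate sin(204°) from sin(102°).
sin(204°) = 2 sin 102° cos 102° = -0.4067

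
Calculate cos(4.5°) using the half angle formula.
cos(4.5°) = √((1 + cos 9°)/2) = 0.9969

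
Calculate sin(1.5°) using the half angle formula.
sin(1.5°) = √((1 - cos 3°)/2) = 0.02618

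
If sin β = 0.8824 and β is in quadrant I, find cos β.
cos β = 0.4705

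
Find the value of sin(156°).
sin(156°) = 0.4067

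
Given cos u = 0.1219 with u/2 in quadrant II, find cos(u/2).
cos(u/2) = ±√((1 + cos u)/2); negative since u/2 ∈ QII, so cos(u/2) = -0.749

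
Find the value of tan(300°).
tan(300°) = -√3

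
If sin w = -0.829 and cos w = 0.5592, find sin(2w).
sin(2w) = 2 sin w cos w = -0.9272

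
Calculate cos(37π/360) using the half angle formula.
cos(37π/360) = √((1 + cos 37π/180)/2) = 0.9483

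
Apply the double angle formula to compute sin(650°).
sin(650°) = 2 sin 325° cos 325° = -0.9397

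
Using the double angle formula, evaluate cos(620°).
cos(620°) = cos²310° - sin²310° = -0.1736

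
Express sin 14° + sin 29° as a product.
sin 14° + sin 29° = 2 sin(21.5°) cos(-7.5°)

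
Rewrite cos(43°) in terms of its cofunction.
cos(43°) = sin(90° - 43°) = sin(47°)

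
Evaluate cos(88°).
cos(88°) = 0.0349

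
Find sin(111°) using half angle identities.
sin(111°) = √((1 - cos 222°)/2) = 0.9336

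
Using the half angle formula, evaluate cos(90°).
cos(90°) = √((1 + cos 180°)/2) = 0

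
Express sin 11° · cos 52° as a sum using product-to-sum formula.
sin 11° cos 52° = (1/2)[sin(11°+52°) + sin(11°-52°)]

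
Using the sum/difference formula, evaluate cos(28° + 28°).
cos(28° + 28°) = cos 28° cos 28° - sin 28° sin 28° = 0.5592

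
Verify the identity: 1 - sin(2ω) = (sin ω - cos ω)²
RHS = sin²ω - 2 sin ω cos ω + cos²ω = (sin²ω + cos²ω) - 2 sin ω cos ω = 1 - sin(2ω) = LHS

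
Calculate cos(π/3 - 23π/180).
cos(π/3 - 23π/180) = cos π/3 cos 23π/180 + sin π/3 sin 23π/180 = 0.7986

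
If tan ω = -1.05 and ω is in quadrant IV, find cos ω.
cos ω = 0.6897 (using tan²ω + 1 = sec²ω)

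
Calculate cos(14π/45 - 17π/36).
cos(14π/45 - 17π/36) = cos 14π/45 cos 17π/36 + sin 14π/45 sin 17π/36 = 0.8746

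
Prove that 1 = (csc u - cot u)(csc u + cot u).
RHS = csc²u - cot²u = (1 + cot²u) - cot²u = 1 = LHS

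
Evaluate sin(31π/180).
sin(31π/180) = 0.515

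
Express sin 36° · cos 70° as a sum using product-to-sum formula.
sin 36° cos 70° = (1/2)[sin(36°+70°) + sin(36°-70°)]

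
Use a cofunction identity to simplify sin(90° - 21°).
sin(90° - 21°) = cos(21°)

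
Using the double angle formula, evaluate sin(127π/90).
sin(127π/90) = 2 sin 127π/180 cos 127π/180 = -0.9613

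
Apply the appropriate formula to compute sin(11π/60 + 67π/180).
sin(11π/60 + 67π/180) = sin 11π/60 cos 67π/180 + cos 11π/60 sin 67π/180 = 0.9848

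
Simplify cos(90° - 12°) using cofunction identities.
cos(90° - 12°) = sin(12°)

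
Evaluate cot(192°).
cot(192°) = 4.705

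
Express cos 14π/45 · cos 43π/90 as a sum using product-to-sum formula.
cos 14π/45 cos 43π/90 = (1/2)[cos(14π/45-43π/90) + cos(14π/45+43π/90)]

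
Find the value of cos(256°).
cos(256°) = -0.2419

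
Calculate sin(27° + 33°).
sin(27° + 33°) = sin 27° cos 33° + cos 27° sin 33° = √3/2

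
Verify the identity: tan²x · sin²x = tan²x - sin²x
RHS = sin²x/cos²x - sin²x = sin²x(1/cos²x - 1) = sin²x · (1 - cos²x)/cos²x = sin²x · sin²x/cos²x = sin²x · tan²x = LHS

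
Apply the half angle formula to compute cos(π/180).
cos(π/180) = √((1 + cos π/90)/2) = 0.9998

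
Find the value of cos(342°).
cos(342°) = 0.9511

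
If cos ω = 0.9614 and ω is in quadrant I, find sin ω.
sin ω = 0.2752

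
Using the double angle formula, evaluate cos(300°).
cos(300°) = cos²150° - sin²150° = 1/2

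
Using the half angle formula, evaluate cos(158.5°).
cos(158.5°) = -√((1 + cos 317°)/2) = -0.9304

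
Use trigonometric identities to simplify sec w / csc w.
sec w / csc w = tan w (using Reciprocal identities)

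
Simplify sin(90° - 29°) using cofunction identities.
sin(90° - 29°) = cos(29°)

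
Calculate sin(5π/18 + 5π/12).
sin(5π/18 + 5π/12) = sin 5π/18 cos 5π/12 + cos 5π/18 sin 5π/12 = 0.8192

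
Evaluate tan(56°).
tan(56°) = 1.483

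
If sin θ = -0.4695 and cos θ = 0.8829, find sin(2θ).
sin(2θ) = 2 sin θ cos θ = -0.829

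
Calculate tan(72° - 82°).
tan(72° - 82°) = (tan 72° - tan 82°)/(1 + tan 72° tan 82°) = -0.1763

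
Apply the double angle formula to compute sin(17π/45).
sin(17π/45) = 2 sin 17π/90 cos 17π/90 = 0.9272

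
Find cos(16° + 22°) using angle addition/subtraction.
cos(16° + 22°) = cos 16° cos 22° - sin 16° sin 22° = 0.788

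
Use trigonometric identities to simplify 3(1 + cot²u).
3(1 + cot²u) = 3(csc²u) (using Pythagorean identity)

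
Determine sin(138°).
sin(138°) = 0.6691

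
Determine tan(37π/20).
tan(37π/20) = -0.5095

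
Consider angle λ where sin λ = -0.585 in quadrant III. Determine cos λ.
cos λ = ±√(1 - sin²λ) = -0.811 (negative in QIII)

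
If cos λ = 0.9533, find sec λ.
sec λ = 1/cos λ = 1.049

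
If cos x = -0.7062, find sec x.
sec x = 1/cos x = -1.416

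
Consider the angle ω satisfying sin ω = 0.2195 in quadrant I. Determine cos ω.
cos ω = √(1 - sin²ω) = 0.9756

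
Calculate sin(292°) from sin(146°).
sin(292°) = 2 sin 146° cos 146° = -0.9272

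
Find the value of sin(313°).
sin(313°) = -0.7314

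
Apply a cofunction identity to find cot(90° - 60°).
cot(90° - 60°) = tan(60°) = √3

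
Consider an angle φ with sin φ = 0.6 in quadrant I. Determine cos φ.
cos φ = √(1 - sin²φ) = 0.8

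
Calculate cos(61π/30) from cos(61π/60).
cos(61π/30) = cos²61π/60 - sin²61π/60 = 0.9945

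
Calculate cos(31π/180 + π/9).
cos(31π/180 + π/9) = cos 31π/180 cos π/9 - sin 31π/180 sin π/9 = 0.6293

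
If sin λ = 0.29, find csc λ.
csc λ = 1/sin λ = 3.448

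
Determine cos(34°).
cos(34°) = 0.829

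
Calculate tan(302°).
tan(302°) = -1.6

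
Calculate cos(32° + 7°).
cos(32° + 7°) = cos 32° cos 7° - sin 32° sin 7° = 0.7771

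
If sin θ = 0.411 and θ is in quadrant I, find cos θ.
cos θ = 0.9116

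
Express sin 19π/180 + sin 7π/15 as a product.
sin 19π/180 + sin 7π/15 = 2 sin(103π/360) cos(-13π/72)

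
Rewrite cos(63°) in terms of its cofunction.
cos(63°) = sin(90° - 63°) = sin(27°)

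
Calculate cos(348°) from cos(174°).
cos(348°) = cos²174° - sin²174° = 0.9781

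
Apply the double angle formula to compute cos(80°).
cos(80°) = cos²40° - sin²40° = 0.1736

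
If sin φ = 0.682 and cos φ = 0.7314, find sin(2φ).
sin(2φ) = 2 sin φ cos φ = 0.9976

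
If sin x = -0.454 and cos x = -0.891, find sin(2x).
sin(2x) = 2 sin x cos x = 0.809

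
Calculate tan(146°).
tan(146°) = -0.6745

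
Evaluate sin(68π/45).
sin(68π/45) = -0.9994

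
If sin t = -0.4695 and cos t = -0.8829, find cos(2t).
cos(2t) = cos²t - sin²t = 0.5591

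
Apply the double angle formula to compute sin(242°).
sin(242°) = 2 sin 121° cos 121° = -0.8829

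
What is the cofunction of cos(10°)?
cos(10°) = sin(90° - 10°) = sin(80°)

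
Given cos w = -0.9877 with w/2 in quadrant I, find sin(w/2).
sin(w/2) = ±√((1 - cos w)/2); positive since w/2 ∈ QI, so sin(w/2) = 0.9969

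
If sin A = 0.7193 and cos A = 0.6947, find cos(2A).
cos(2A) = cos²A - sin²A = -0.03478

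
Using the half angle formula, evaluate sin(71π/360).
sin(71π/360) = √((1 - cos 71π/180)/2) = 0.5807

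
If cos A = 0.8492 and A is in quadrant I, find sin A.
sin A = 0.5281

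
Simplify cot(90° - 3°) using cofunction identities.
cot(90° - 3°) = tan(3°)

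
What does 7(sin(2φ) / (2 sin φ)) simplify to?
7(sin(2φ) / (2 sin φ)) = 7(cos φ) (using Double angle)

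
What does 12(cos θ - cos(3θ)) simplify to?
12(cos θ - cos(3θ)) = 12(2 sin(2θ) sin θ) (using Sum-to-product)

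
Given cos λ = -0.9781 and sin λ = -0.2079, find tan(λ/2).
tan(λ/2) = sin λ / (1 + cos λ) = -9.493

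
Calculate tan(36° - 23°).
tan(36° - 23°) = (tan 36° - tan 23°)/(1 + tan 36° tan 23°) = 0.2309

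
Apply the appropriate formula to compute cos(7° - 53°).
cos(7° - 53°) = cos 7° cos 53° + sin 7° sin 53° = 0.6947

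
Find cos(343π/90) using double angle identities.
cos(343π/90) = cos²343π/180 - sin²343π/180 = 0.829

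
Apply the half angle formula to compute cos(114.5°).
cos(114.5°) = -√((1 + cos 229°)/2) = -0.4147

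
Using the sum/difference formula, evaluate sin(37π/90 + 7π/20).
sin(37π/90 + 7π/20) = sin 37π/90 cos 7π/20 + cos 37π/90 sin 7π/20 = 0.682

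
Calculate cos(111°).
cos(111°) = -0.3584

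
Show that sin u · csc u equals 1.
LHS = sin u · (1/sin u) = 1 = RHS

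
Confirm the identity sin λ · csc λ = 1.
LHS = sin λ · (1/sin λ) = 1 = RHS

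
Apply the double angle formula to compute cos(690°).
cos(690°) = cos²345° - sin²345° = √3/2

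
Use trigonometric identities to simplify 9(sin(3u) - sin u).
9(sin(3u) - sin u) = 9(2 cos(2u) sin u) (using Sum-to-product)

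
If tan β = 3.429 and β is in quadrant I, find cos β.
cos β = 0.28 (using tan²β + 1 = sec²β)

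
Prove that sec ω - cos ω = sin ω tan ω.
LHS = 1/cos ω - cos ω = (1 - cos²ω)/cos ω = sin²ω/cos ω = sin ω · (sin ω/cos ω) = sin ω tan ω = RHS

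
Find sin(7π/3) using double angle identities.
sin(7π/3) = 2 sin 7π/6 cos 7π/6 = √3/2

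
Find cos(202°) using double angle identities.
cos(202°) = cos²101° - sin²101° = -0.9272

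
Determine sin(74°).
sin(74°) = 0.9613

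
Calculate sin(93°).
sin(93°) = 0.9986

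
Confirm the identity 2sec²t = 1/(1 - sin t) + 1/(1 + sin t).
RHS = [(1 + sin t) + (1 - sin t)] / [(1 - sin t)(1 + sin t)] = 2/(1 - sin²t) = 2/cos²t = 2sec²t = LHS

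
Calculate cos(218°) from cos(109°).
cos(218°) = cos²109° - sin²109° = -0.788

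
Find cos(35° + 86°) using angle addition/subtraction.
cos(35° + 86°) = cos 35° cos 86° - sin 35° sin 86° = -0.515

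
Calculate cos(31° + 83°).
cos(31° + 83°) = cos 31° cos 83° - sin 31° sin 83° = -0.4067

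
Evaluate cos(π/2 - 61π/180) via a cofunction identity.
cos(π/2 - 61π/180) = sin(61π/180) = 0.8746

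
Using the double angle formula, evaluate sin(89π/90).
sin(89π/90) = 2 sin 89π/180 cos 89π/180 = 0.0349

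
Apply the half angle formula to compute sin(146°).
sin(146°) = √((1 - cos 292°)/2) = 0.5592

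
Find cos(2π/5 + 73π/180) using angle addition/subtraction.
cos(2π/5 + 73π/180) = cos 2π/5 cos 73π/180 - sin 2π/5 sin 73π/180 = -0.8192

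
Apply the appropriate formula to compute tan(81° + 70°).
tan(81° + 70°) = (tan 81° + tan 70°)/(1 - tan 81° tan 70°) = -0.5543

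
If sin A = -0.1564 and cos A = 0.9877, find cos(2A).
cos(2A) = cos²A - sin²A = 0.9511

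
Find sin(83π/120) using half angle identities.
sin(83π/120) = √((1 - cos 83π/60)/2) = 0.8241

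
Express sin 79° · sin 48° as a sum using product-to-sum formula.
sin 79° sin 48° = (1/2)[cos(79°-48°) - cos(79°+48°)]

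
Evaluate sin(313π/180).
sin(313π/180) = -0.7314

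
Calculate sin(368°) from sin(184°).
sin(368°) = 2 sin 184° cos 184° = 0.1392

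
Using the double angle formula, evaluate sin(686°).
sin(686°) = 2 sin 343° cos 343° = -0.5592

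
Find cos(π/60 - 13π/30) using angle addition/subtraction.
cos(π/60 - 13π/30) = cos π/60 cos 13π/30 + sin π/60 sin 13π/30 = (√6-√2)/4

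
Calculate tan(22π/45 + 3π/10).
tan(22π/45 + 3π/10) = (tan 22π/45 + tan 3π/10)/(1 - tan 22π/45 tan 3π/10) = -0.7813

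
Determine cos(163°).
cos(163°) = -0.9563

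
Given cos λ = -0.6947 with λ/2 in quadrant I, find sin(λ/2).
sin(λ/2) = ±√((1 - cos λ)/2); positive since λ/2 ∈ QI, so sin(λ/2) = 0.9205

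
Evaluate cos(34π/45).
cos(34π/45) = -0.7193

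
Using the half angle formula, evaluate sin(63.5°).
sin(63.5°) = √((1 - cos 127°)/2) = 0.8949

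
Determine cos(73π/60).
cos(73π/60) = -0.7771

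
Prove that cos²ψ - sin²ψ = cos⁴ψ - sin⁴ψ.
RHS = (cos²ψ - sin²ψ)(cos²ψ + sin²ψ) = (cos²ψ - sin²ψ) · 1 = cos²ψ - sin²ψ = LHS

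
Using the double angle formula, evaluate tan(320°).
tan(320°) = 2 tan 160° / (1 - tan²160°) = -0.8391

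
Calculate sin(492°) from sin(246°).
sin(492°) = 2 sin 246° cos 246° = 0.7431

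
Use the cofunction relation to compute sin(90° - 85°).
sin(90° - 85°) = cos(85°) = 0.08716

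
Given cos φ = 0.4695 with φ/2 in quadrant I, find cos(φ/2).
cos(φ/2) = ±√((1 + cos φ)/2); positive since φ/2 ∈ QI, so cos(φ/2) = 0.8572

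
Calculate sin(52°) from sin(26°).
sin(52°) = 2 sin 26° cos 26° = 0.788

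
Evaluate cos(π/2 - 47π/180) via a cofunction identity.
cos(π/2 - 47π/180) = sin(47π/180) = 0.7314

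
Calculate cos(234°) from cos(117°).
cos(234°) = 2cos²117° - 1 = -0.5878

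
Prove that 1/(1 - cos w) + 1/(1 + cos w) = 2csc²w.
LHS = [(1 + cos w) + (1 - cos w)] / [(1 - cos w)(1 + cos w)] = 2/(1 - cos²w) = 2/sin²w = 2csc²w = RHS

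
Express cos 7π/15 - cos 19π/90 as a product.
cos 7π/15 - cos 19π/90 = -2 sin(61π/180) sin(23π/180)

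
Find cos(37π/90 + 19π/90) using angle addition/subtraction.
cos(37π/90 + 19π/90) = cos 37π/90 cos 19π/90 - sin 37π/90 sin 19π/90 = -0.3746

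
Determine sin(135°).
sin(135°) = √2/2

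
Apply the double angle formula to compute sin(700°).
sin(700°) = 2 sin 350° cos 350° = -0.342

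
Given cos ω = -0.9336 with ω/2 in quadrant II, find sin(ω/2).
sin(ω/2) = ±√((1 - cos ω)/2); positive since ω/2 ∈ QII, so sin(ω/2) = 0.9833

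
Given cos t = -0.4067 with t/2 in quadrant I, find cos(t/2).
cos(t/2) = ±√((1 + cos t)/2); positive since t/2 ∈ QI, so cos(t/2) = 0.5447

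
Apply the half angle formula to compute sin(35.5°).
sin(35.5°) = √((1 - cos 71°)/2) = 0.5807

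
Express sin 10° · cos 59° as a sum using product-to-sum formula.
sin 10° cos 59° = (1/2)[sin(10°+59°) + sin(10°-59°)]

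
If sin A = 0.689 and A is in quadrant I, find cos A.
cos A = 0.7248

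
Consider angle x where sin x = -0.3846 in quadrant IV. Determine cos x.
cos x = √(1 - sin²x) = 0.9231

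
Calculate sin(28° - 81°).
sin(28° - 81°) = sin 28° cos 81° - cos 28° sin 81° = -0.7986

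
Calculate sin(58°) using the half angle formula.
sin(58°) = √((1 - cos 116°)/2) = 0.848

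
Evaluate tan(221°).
tan(221°) = 0.8693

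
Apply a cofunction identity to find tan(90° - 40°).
tan(90° - 40°) = cot(40°) = 1.192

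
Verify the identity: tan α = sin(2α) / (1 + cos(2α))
RHS = 2 sin α cos α / (2cos²α) = sin α/cos α = tan α = LHS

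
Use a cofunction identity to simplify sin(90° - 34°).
sin(90° - 34°) = cos(34°)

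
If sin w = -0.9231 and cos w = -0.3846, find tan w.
tan w = sin w / cos w = 2.4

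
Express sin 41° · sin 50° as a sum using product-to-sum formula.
sin 41° sin 50° = (1/2)[cos(41°-50°) - cos(41°+50°)]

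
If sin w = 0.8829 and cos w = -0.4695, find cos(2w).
cos(2w) = cos²w - sin²w = -0.5591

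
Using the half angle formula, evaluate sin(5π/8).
sin(5π/8) = √((1 - cos 5π/4)/2) = √(2+√2)/2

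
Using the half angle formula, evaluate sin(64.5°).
sin(64.5°) = √((1 - cos 129°)/2) = 0.9026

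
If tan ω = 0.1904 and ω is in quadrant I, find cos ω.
cos ω = 0.9824 (using tan²ω + 1 = sec²ω)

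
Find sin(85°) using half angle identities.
sin(85°) = √((1 - cos 170°)/2) = 0.9962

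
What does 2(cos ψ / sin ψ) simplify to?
2(cos ψ / sin ψ) = 2(cot ψ) (using Quotient identity)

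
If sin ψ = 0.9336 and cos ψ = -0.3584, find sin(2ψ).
sin(2ψ) = 2 sin ψ cos ψ = -0.6692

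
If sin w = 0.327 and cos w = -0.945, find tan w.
tan w = sin w / cos w = -0.346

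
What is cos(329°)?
cos(329°) = 0.8572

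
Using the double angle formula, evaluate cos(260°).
cos(260°) = cos²130° - sin²130° = -0.1736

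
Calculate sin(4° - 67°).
sin(4° - 67°) = sin 4° cos 67° - cos 4° sin 67° = -0.891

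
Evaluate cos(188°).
cos(188°) = -0.9903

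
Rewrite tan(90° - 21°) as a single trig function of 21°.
tan(90° - 21°) = cot(21°)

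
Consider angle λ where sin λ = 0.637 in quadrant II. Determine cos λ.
cos λ = ±√(1 - sin²λ) = -0.7709 (negative in QII)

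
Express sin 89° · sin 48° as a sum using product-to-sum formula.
sin 89° sin 48° = (1/2)[cos(89°-48°) - cos(89°+48°)]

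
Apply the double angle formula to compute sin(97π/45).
sin(97π/45) = 2 sin 97π/90 cos 97π/90 = 0.4695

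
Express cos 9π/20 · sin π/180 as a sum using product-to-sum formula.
cos 9π/20 sin π/180 = (1/2)[sin(9π/20+π/180) - sin(9π/20-π/180)]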